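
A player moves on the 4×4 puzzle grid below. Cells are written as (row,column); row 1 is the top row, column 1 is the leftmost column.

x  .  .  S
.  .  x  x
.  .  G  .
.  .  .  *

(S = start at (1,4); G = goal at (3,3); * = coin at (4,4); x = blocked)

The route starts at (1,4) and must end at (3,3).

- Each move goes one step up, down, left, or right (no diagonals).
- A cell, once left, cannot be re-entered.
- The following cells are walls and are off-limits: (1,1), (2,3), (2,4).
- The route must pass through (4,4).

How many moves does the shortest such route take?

9

Any route passes through (4,4) somewhere between (1,4) and (3,3). Summing Manhattan distances along the two legs ((1,4) → (4,4) → (3,3)) gives a lower bound of 3 + 2 = 5 moves.
That bound ignores the blocked cells. Measuring each leg by the fewest moves that actually steer around them ((1,4)→(4,4): 7; (4,4)→(3,3): 2) raises the lower bound to 9.
A route of 9 moves exists: (1,4) → (1,3) → (1,2) → (2,2) → (3,2) → (4,2) → (4,3) → (4,4) → (3,4) → (3,3).
Since 9 matches that lower bound, it is optimal.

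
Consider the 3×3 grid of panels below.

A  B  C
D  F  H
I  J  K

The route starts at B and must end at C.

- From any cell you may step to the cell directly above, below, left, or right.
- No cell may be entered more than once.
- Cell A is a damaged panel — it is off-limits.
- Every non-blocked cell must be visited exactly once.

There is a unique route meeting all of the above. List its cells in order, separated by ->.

B -> F -> D -> I -> J -> K -> H -> C

Need to visit all 8 open cells exactly once, starting at B and ending at C.
Cell D has only two open neighbours (I and F), so the path must pass straight through it: one of those is the cell it's entered from and the other is where it exits.
Route from B: down to F, left to D, down to I, 2× right (reaching K), 2× up (reaching C) — 7 moves in all.
Check: all 8 open cells covered.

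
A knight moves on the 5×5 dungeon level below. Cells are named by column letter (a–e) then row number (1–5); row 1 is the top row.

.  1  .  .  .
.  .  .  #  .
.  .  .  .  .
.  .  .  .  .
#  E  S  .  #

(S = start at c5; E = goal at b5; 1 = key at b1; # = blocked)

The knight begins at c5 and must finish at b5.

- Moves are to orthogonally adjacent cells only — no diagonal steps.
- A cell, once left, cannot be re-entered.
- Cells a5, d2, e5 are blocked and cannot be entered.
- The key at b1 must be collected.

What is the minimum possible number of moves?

9

Any route passes through b1 somewhere between c5 and b5. Summing Manhattan distances along the two legs (c5 → b1 → b5) gives a lower bound of 5 + 4 = 9 moves.
A route of 9 moves achieves this: c5 → c4 → c3 → c2 → c1 → b1 → b2 → b3 → b4 → b5.
Since 9 matches the lower bound, it is optimal.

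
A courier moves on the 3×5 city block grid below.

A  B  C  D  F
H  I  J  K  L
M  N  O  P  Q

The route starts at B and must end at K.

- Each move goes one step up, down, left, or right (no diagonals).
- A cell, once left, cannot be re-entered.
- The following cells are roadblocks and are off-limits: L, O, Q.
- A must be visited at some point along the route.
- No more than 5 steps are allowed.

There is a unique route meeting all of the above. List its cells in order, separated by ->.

The 5-move cap with required stops at A leaves no slack for detours.
Route from B: left 1 to A, down 1 to H, right 3 to K — 5 moves in all.
Check: all required cells visited; 5 ≤ 5 moves.

B -> A -> H -> I -> J -> K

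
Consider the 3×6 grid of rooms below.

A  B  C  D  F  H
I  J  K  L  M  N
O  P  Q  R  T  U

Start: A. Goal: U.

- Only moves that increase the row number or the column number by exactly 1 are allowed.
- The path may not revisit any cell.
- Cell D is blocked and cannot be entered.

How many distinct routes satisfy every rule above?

A right/down-only route from A to U makes exactly 2 down-moves and 5 right-moves in some order.
With no other constraints that would be C(7,2) = 21 routes.
Subtract routes through each blocked cell (inclusion–exclusion for overlaps): − through D: 6 → 15.
That gives 15 routes.

15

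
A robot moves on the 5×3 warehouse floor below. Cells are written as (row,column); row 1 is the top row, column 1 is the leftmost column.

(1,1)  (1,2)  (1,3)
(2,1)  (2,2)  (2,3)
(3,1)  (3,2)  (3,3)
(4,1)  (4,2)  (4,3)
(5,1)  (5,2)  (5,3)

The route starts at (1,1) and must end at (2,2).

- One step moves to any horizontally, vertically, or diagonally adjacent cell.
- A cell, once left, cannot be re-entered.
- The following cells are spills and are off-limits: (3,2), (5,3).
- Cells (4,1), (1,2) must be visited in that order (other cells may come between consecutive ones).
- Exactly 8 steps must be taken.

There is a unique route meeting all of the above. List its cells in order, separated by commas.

(1,1), (2,1), (3,1), (4,1), (4,2), (3,3), (2,3), (1,2), (2,2)

The waypoints must appear in the order (4,1), (1,2), with no cell reused.
Route from (1,1): down 3 to (4,1), right 1 to (4,2), up-right 1 to (3,3), up 1 to (2,3), up-left 1 to (1,2), down 1 to (2,2) — 8 moves in all.
Check: order respected ((4,1) at step 3, (1,2) at step 7); 8 moves as required.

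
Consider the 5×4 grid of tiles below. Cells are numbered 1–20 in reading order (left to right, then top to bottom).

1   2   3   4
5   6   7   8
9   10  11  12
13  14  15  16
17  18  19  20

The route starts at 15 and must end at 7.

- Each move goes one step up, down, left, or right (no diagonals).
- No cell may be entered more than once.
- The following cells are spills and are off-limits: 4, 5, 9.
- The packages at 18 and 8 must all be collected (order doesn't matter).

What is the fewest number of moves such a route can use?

Any route passes through 18 and 8 in some order between 15 and 7. Summing Manhattan distances along each leg and taking the cheapest ordering (15 → 18 → 8 → 7) gives a lower bound of 2 + 5 + 1 = 8 moves.
A route of 8 moves achieves this: 15 → 19 → 18 → 14 → 10 → 11 → 12 → 8 → 7.
Since 8 matches the lower bound, it is optimal.

8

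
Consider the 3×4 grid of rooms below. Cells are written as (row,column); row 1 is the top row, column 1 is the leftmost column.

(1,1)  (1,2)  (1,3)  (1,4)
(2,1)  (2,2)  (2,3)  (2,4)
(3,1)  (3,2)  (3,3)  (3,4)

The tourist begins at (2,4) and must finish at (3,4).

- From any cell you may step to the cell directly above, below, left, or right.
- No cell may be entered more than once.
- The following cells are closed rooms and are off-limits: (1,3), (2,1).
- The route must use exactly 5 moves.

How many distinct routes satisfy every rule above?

1

Need simple routes of exactly 5 moves from (2,4) to (3,4) (Manhattan distance 1, so 2 moves are spent on a detour and 2 undoing it).
Enumerating: (2,4) (2,3) (2,2) (3,2) (3,3) (3,4).
That gives 1 route.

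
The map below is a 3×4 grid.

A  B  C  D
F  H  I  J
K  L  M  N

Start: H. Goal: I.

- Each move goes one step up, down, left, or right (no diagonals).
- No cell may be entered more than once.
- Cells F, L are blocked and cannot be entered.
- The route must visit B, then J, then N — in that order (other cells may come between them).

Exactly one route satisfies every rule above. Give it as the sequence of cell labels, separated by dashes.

H - B - C - D - J - N - M - I

The waypoints must appear in the order B, J, N, with no cell reused.
Route from H: up 1 to B, right 2 to D, down 2 to N, left 1 to M, up 1 to I — 7 moves in all.
Check: order respected (B at step 1, J at step 4, N at step 5).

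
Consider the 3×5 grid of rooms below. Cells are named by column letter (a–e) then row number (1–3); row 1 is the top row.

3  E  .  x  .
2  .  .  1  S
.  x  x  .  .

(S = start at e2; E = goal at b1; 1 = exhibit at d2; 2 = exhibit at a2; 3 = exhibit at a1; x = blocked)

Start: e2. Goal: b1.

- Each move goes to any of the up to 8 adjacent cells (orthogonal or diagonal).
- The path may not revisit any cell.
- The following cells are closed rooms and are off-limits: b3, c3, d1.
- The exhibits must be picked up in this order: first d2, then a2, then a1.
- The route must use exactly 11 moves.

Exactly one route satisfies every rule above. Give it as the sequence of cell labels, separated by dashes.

e2 - e1 - d2 - e3 - d3 - c2 - c1 - b2 - a3 - a2 - a1 - b1

The waypoints must appear in the order d2, a2, a1, with no cell reused.
Route from e2: up 1 to e1, down-left 1 to d2, down-right 1 to e3, left 1 to d3, up-left 1 to c2, up 1 to c1, down-left 2 to a3, up 2 to a1, right 1 to b1 — 11 moves in all.
Check: order respected (1 at step 2, 2 at step 9, 3 at step 10); 11 moves as required.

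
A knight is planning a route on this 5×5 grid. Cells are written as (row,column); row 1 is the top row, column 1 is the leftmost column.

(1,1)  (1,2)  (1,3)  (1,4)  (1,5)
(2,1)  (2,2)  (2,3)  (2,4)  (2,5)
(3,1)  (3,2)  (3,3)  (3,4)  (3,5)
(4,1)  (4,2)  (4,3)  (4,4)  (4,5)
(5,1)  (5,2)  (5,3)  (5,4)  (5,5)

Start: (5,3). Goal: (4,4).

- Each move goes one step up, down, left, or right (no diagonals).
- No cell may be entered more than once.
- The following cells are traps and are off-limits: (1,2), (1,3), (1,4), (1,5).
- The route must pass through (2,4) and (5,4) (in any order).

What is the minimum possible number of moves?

Any route passes through (2,4) and (5,4) in some order between (5,3) and (4,4). Summing Manhattan distances along each leg and taking the cheapest ordering ((5,3) → (5,4) → (2,4) → (4,4)) gives a lower bound of 1 + 3 + 2 = 6 moves.
The shortest route satisfying every rule uses 8 moves: (5,3) → (5,4) → (5,5) → (4,5) → (3,5) → (2,5) → (2,4) → (3,4) → (4,4).
The no-revisit rule (legs can't share cells) pushes the minimum above the 6-move bound; an exhaustive check rules out every length from 6 to 7, leaving 8 as the minimum.

8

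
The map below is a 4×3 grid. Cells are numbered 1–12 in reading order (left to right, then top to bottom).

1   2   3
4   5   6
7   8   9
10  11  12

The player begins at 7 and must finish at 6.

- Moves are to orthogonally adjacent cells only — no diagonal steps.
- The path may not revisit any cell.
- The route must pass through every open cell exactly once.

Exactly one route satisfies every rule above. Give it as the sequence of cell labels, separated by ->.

7 -> 10 -> 11 -> 12 -> 9 -> 8 -> 5 -> 4 -> 1 -> 2 -> 3 -> 6

Need to visit all 12 open cells exactly once, starting at 7 and ending at 6.
Cell 12 has only two open neighbours (9 and 11), so the path must pass straight through it: one of those is the cell it's entered from and the other is where it exits.
Route from 7: down to 10, 2× right (reaching 12), up to 9, left to 8, up to 5, left to 4, up to 1, 2× right (reaching 3), down to 6 — 11 moves in all.
Check: all 12 open cells covered.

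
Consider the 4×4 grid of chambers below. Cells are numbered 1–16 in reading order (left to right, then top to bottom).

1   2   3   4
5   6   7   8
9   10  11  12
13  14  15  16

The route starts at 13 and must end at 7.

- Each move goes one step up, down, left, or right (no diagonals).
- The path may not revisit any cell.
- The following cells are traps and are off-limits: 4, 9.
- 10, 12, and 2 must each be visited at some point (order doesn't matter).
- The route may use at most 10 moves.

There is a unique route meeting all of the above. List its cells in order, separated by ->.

The budget equals the shortest possible length, so every move has to be on a shortest route through the required cells.
Route from 13: right 3 to 16, up 1 to 12, left 2 to 10, up 2 to 2, right 1 to 3, down 1 to 7 — 10 moves in all.
Check: all required cells visited; 10 ≤ 10 moves.

13 -> 14 -> 15 -> 16 -> 12 -> 11 -> 10 -> 6 -> 2 -> 3 -> 7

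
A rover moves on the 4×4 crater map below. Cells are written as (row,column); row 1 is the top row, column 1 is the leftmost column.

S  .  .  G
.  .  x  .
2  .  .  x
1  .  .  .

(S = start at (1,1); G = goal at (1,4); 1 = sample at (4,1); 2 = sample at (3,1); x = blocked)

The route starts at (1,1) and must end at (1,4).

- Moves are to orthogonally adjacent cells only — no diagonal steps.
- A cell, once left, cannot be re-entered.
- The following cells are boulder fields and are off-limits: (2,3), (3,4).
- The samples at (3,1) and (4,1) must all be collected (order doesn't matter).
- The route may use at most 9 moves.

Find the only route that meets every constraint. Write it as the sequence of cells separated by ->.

(1,1) -> (2,1) -> (3,1) -> (4,1) -> (4,2) -> (3,2) -> (2,2) -> (1,2) -> (1,3) -> (1,4)

Any route must reach (3,1) and (4,1) and still end at (1,4) within 9 moves, so the order of the required stops is forced.
Route from (1,1): 3× down (reaching (4,1)), right to (4,2), 3× up (reaching (1,2)), 2× right (reaching (1,4)) — 9 moves in all.
Check: all required cells visited; 9 ≤ 9 moves.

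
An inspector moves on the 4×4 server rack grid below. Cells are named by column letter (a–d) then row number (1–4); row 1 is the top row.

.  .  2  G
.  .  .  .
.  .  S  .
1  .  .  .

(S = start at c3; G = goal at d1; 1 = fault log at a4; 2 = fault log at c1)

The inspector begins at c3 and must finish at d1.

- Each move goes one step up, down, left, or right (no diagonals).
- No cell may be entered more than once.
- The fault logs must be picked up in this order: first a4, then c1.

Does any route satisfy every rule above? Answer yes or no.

One route that works: c3 → c4 → b4 → a4 → a3 → a2 → a1 → b1 → c1 → d1.

yes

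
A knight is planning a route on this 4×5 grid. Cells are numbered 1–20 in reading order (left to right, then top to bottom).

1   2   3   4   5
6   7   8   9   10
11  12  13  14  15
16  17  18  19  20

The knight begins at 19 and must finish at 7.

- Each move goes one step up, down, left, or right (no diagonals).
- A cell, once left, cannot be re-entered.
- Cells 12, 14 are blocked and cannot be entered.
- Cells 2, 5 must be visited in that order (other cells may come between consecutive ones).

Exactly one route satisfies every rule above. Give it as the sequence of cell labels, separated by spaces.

19 18 17 16 11 6 1 2 3 4 5 10 9 8 7

The waypoints must appear in the order 2, 5, with no cell reused.
Route from 19: left 3 to 16, up 3 to 1, right 4 to 5, down 1 to 10, left 3 to 7 — 14 moves in all.
Check: order respected (2 at step 7, 5 at step 10).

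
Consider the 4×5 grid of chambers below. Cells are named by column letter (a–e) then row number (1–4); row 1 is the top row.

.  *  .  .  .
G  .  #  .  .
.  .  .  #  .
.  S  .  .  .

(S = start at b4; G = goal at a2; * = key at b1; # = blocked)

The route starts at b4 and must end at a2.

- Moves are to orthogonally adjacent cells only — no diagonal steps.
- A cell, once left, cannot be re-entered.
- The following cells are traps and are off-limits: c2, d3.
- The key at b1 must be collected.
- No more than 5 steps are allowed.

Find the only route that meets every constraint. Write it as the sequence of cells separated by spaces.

b4 b3 b2 b1 a1 a2

The 5-move cap with required stops at b1 leaves no slack for detours.
Route from b4: up 3 to b1, left 1 to a1, down 1 to a2 — 5 moves in all.
Check: all required cells visited; 5 ≤ 5 moves.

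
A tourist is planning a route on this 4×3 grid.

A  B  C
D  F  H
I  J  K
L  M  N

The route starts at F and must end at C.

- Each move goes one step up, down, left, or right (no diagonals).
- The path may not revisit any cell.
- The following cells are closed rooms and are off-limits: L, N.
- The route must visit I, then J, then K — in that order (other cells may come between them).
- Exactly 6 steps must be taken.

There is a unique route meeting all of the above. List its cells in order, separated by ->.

The waypoints must appear in the order I, J, K, with no cell reused.
Route from F: left 1 to D, down 1 to I, right 2 to K, up 2 to C — 6 moves in all.
Check: order respected (I at step 2, J at step 3, K at step 4); 6 moves as required.

F -> D -> I -> J -> K -> H -> C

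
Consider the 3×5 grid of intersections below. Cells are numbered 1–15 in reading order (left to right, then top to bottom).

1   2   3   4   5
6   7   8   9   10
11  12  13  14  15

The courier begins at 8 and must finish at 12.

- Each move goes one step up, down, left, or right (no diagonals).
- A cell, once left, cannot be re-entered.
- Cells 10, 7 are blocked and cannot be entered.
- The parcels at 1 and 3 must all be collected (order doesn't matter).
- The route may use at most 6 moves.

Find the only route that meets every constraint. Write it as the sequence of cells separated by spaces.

The 6-move cap with required stops at 1, 3 leaves no slack for detours.
Route from 8: up 1 to 3, left 2 to 1, down 2 to 11, right 1 to 12 — 6 moves in all.
Check: all required cells visited; 6 ≤ 6 moves.

8 3 2 1 6 11 12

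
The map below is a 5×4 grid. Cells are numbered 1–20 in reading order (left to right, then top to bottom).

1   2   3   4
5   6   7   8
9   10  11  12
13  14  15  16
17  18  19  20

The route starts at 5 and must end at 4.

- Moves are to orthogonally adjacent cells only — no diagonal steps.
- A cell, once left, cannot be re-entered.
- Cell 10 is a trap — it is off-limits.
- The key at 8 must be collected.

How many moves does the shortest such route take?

Any route passes through 8 somewhere between 5 and 4. Summing Manhattan distances along the two legs (5 → 8 → 4) gives a lower bound of 3 + 1 = 4 moves.
A route of 4 moves achieves this: 5 → 6 → 7 → 8 → 4.
Since 4 matches the lower bound, it is optimal.

4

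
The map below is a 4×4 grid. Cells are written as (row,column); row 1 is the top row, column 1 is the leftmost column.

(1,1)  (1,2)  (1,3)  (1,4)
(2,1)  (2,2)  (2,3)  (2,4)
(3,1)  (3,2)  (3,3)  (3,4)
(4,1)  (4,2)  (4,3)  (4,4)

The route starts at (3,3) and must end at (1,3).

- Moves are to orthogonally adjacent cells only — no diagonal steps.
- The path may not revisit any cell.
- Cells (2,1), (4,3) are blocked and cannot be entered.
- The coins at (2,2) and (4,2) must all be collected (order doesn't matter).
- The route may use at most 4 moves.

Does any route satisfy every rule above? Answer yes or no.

no

Even ignoring the no-revisit rule, getting from (3,3) to (1,3), taking the cheapest ordering (3,3) → (4,2) → (2,2) → (1,3) needs at least 2 + 2 + 2 = 6 moves (Manhattan distance per leg), which exceeds the 4-move limit.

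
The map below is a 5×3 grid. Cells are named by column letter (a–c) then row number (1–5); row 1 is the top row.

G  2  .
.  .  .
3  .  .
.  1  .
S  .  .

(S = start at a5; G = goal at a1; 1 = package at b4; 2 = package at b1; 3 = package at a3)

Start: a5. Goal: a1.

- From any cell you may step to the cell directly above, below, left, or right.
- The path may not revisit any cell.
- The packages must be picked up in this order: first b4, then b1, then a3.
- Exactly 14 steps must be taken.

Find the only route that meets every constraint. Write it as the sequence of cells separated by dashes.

a5 - a4 - b4 - b5 - c5 - c4 - c3 - c2 - c1 - b1 - b2 - b3 - a3 - a2 - a1

The waypoints must appear in the order b4, b1, a3, with no cell reused.
Route from a5: up 1 to a4, right 1 to b4, down 1 to b5, right 1 to c5, up 4 to c1, left 1 to b1, down 2 to b3, left 1 to a3, up 2 to a1 — 14 moves in all.
Check: order respected (1 at step 2, 2 at step 9, 3 at step 12); 14 moves as required.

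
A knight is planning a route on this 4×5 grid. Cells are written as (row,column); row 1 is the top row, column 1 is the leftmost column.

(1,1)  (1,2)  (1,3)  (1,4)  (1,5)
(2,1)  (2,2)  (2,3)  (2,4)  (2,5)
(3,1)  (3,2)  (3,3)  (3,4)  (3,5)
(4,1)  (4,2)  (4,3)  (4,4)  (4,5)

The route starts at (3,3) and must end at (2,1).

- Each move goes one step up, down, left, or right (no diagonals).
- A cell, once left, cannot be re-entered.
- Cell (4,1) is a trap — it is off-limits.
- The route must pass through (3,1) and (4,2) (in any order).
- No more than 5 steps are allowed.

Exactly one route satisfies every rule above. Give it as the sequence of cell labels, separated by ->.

(3,3) -> (4,3) -> (4,2) -> (3,2) -> (3,1) -> (2,1)

The budget equals the shortest possible length, so every move has to be on a shortest route through the required cells.
Route from (3,3): down 1 to (4,3), left 1 to (4,2), up 1 to (3,2), left 1 to (3,1), up 1 to (2,1) — 5 moves in all.
Check: all required cells visited; 5 ≤ 5 moves.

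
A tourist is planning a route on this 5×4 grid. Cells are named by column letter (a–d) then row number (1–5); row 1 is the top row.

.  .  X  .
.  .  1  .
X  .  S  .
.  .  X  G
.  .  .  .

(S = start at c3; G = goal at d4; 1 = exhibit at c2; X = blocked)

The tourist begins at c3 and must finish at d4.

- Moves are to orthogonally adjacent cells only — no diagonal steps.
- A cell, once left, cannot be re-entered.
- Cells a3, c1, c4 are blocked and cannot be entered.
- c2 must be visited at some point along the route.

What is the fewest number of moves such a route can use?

4

Any route passes through c2 somewhere between c3 and d4. Summing Manhattan distances along the two legs (c3 → c2 → d4) gives a lower bound of 1 + 3 = 4 moves.
A route of 4 moves achieves this: c3 → c2 → d2 → d3 → d4.
Since 4 matches the lower bound, it is optimal.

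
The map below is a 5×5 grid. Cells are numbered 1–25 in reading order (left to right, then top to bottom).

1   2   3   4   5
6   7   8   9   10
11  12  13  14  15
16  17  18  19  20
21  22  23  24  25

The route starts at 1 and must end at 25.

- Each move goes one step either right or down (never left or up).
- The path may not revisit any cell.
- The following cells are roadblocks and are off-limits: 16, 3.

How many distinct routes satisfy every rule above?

A right/down-only route from 1 to 25 makes exactly 4 down-moves and 4 right-moves in some order.
With no other constraints that would be C(8,4) = 70 routes.
Subtract routes through each blocked cell (inclusion–exclusion for overlaps): − through 3: 15 − through 16: 5 → 50.
That gives 50 routes.

50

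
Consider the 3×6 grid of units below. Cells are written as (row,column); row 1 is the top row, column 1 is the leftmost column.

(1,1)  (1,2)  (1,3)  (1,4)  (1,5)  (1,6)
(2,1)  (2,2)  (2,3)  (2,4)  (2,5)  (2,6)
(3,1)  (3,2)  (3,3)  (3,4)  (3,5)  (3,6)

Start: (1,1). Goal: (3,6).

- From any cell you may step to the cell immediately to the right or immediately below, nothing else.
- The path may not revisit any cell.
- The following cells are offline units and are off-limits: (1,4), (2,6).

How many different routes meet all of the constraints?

12

A right/down-only route from (1,1) to (3,6) makes exactly 2 down-moves and 5 right-moves in some order.
With no other constraints that would be C(7,2) = 21 routes.
Subtract routes through each blocked cell (inclusion–exclusion for overlaps): − through (1,4): 6 − through (2,6): 6 + through (1,4)&(2,6): 3 → 12.
That gives 12 routes.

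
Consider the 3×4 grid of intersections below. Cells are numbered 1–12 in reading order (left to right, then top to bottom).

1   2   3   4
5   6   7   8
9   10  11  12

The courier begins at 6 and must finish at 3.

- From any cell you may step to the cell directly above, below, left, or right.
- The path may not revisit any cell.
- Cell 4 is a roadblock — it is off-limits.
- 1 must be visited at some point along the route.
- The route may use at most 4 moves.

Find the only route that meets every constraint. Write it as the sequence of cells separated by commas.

6, 5, 1, 2, 3

The 4-move cap with required stops at 1 leaves no slack for detours.
Route from 6: left 1 to 5, up 1 to 1, right 2 to 3 — 4 moves in all.
Check: all required cells visited; 4 ≤ 4 moves.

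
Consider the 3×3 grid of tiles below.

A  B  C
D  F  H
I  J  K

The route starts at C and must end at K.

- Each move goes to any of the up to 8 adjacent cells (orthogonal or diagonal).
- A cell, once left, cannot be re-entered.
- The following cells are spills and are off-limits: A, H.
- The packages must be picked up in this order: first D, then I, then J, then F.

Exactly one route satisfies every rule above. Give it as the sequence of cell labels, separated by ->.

C -> B -> D -> I -> J -> F -> K

The waypoints must appear in the order D, I, J, F, with no cell reused.
Route from C: left to B, down-left to D, down to I, right to J, up to F, down-right to K — 6 moves in all.
Check: order respected (D at step 2, I at step 3, J at step 4, F at step 5).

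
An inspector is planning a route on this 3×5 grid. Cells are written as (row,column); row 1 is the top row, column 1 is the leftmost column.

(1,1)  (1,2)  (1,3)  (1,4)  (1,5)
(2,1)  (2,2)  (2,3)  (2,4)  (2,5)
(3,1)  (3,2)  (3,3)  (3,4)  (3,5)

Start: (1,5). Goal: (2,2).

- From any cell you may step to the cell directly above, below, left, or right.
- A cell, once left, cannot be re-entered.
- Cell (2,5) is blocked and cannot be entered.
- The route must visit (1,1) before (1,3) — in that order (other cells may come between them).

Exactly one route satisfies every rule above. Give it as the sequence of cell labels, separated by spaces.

(1,5) (1,4) (2,4) (3,4) (3,3) (3,2) (3,1) (2,1) (1,1) (1,2) (1,3) (2,3) (2,2)

The waypoints must appear in the order (1,1), (1,3), with no cell reused.
Route from (1,5): left 1 to (1,4), down 2 to (3,4), left 3 to (3,1), up 2 to (1,1), right 2 to (1,3), down 1 to (2,3), left 1 to (2,2) — 12 moves in all.
Check: order respected ((1,1) at step 8, (1,3) at step 10).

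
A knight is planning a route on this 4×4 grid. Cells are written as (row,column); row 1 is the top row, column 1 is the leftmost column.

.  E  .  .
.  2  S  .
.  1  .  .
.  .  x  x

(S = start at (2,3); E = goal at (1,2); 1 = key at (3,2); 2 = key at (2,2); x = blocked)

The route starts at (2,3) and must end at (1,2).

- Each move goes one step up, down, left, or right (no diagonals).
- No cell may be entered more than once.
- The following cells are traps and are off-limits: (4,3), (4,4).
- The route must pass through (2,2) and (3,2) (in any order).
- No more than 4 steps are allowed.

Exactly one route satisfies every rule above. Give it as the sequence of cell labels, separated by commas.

(2,3), (3,3), (3,2), (2,2), (1,2)

The budget equals the shortest possible length, so every move has to be on a shortest route through the required cells.
Route from (2,3): down to (3,3), left to (3,2), 2× up (reaching (1,2)) — 4 moves in all.
Check: all required cells visited; 4 ≤ 4 moves.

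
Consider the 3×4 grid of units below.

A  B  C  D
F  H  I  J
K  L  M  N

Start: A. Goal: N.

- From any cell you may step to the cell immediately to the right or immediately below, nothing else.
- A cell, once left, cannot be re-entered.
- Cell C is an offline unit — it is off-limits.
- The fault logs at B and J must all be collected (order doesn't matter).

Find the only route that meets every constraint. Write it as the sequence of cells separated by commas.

A, B, H, I, J, N

Moves only go right or down, so the column and row indices never decrease.
Route from A: right to B, down to H, 2× right (reaching J), down to N — 5 moves in all.
Check: all required cells visited.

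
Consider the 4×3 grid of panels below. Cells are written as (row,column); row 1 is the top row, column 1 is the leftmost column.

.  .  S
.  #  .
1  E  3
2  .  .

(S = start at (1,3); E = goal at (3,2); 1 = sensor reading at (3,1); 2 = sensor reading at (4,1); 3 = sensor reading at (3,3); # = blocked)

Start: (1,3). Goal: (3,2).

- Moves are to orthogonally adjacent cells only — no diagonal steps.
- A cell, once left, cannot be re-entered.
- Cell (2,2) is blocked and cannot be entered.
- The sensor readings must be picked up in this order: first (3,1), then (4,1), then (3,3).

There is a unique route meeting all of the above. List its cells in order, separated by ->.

(1,3) -> (1,2) -> (1,1) -> (2,1) -> (3,1) -> (4,1) -> (4,2) -> (4,3) -> (3,3) -> (3,2)

The waypoints must appear in the order (3,1), (4,1), (3,3), with no cell reused.
Route from (1,3): 2× left (reaching (1,1)), 3× down (reaching (4,1)), 2× right (reaching (4,3)), up to (3,3), left to (3,2) — 9 moves in all.
Check: order respected (1 at step 4, 2 at step 5, 3 at step 8).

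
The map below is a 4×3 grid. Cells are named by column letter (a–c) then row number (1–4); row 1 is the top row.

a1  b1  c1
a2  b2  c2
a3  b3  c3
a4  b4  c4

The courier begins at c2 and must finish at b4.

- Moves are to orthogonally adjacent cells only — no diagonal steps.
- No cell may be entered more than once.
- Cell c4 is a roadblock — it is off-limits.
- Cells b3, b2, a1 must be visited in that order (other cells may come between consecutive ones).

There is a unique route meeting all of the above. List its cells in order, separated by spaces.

c2 c3 b3 b2 b1 a1 a2 a3 a4 b4

The waypoints must appear in the order b3, b2, a1, with no cell reused.
Route from c2: down 1 to c3, left 1 to b3, up 2 to b1, left 1 to a1, down 3 to a4, right 1 to b4 — 9 moves in all.
Check: order respected (b3 at step 2, b2 at step 3, a1 at step 5).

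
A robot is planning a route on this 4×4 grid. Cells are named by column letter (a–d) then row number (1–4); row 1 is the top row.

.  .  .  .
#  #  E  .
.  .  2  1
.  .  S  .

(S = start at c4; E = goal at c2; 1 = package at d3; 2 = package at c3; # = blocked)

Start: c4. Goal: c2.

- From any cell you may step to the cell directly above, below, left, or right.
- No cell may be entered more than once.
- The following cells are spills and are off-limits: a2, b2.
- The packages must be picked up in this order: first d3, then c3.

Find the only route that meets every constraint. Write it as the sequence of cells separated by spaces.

The waypoints must appear in the order d3, c3, with no cell reused.
Route from c4: right 1 to d4, up 1 to d3, left 1 to c3, up 1 to c2 — 4 moves in all.
Check: order respected (1 at step 2, 2 at step 3).

c4 d4 d3 c3 c2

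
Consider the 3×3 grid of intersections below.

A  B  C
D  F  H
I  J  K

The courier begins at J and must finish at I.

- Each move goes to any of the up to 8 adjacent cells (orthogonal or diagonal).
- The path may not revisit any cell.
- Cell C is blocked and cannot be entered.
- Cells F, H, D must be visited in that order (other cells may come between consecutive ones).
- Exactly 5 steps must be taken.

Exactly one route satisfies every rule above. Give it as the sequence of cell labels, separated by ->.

J -> F -> H -> B -> D -> I

The waypoints must appear in the order F, H, D, with no cell reused.
Route from J: up to F, right to H, up-left to B, down-left to D, down to I — 5 moves in all.
Check: order respected (F at step 1, H at step 2, D at step 4); 5 moves as required.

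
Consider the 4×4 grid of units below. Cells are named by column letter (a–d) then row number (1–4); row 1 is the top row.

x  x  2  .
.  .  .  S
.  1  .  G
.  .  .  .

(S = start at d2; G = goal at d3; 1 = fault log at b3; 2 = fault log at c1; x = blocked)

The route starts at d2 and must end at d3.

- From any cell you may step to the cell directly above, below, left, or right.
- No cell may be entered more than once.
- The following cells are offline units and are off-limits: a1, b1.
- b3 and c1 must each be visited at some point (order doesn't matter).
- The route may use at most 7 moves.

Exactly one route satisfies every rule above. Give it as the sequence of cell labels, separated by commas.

The budget equals the shortest possible length, so every move has to be on a shortest route through the required cells.
Route from d2: up 1 to d1, left 1 to c1, down 1 to c2, left 1 to b2, down 1 to b3, right 2 to d3 — 7 moves in all.
Check: all required cells visited; 7 ≤ 7 moves.

d2, d1, c1, c2, b2, b3, c3, d3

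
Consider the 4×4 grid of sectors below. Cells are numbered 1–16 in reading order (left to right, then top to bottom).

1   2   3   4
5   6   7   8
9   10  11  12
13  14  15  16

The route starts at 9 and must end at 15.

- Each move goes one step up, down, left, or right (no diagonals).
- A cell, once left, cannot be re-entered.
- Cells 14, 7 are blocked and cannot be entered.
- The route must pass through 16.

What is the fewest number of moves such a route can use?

Any route passes through 16 somewhere between 9 and 15. Summing Manhattan distances along the two legs (9 → 16 → 15) gives a lower bound of 4 + 1 = 5 moves.
A route of 5 moves achieves this: 9 → 10 → 11 → 12 → 16 → 15.
Since 5 matches the lower bound, it is optimal.

5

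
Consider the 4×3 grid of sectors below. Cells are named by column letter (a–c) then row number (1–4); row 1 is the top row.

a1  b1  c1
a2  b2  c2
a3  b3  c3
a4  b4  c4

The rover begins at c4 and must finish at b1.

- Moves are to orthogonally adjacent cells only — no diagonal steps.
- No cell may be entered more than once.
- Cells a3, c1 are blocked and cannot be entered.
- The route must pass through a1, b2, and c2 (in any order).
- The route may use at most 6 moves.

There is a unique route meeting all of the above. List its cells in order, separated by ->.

The 6-move cap with required stops at a1, b2, c2 leaves no slack for detours.
Route from c4: 2× up (reaching c2), 2× left (reaching a2), up to a1, right to b1 — 6 moves in all.
Check: all required cells visited; 6 ≤ 6 moves.

c4 -> c3 -> c2 -> b2 -> a2 -> a1 -> b1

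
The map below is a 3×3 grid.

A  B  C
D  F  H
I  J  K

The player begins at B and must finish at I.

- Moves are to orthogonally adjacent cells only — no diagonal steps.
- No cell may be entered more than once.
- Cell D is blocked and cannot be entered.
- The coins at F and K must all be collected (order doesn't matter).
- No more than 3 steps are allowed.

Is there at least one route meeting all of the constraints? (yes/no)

Even ignoring the no-revisit rule, getting from B to I, taking the cheapest ordering B → F → K → I needs at least 1 + 2 + 2 = 5 moves (Manhattan distance per leg), which exceeds the 3-move limit.

no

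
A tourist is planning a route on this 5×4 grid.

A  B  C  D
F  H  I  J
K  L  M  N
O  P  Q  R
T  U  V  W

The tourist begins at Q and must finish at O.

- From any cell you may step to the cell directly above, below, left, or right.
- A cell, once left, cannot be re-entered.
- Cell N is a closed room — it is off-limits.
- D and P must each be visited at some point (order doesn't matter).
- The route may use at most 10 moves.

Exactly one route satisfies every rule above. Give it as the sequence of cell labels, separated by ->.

Q -> M -> I -> J -> D -> C -> B -> H -> L -> P -> O

The budget equals the shortest possible length, so every move has to be on a shortest route through the required cells.
Route from Q: 2× up (reaching I), right to J, up to D, 2× left (reaching B), 3× down (reaching P), left to O — 10 moves in all.
Check: all required cells visited; 10 ≤ 10 moves.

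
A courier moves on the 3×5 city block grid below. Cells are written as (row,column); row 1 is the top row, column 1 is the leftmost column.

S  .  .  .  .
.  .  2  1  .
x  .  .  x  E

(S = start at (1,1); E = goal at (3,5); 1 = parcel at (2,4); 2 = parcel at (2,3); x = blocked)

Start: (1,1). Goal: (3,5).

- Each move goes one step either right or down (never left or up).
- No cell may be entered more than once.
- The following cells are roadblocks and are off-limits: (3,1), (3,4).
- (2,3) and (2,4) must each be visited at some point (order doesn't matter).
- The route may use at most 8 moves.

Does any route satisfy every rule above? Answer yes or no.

One route that works: (1,1) → (2,1) → (2,2) → (2,3) → (2,4) → (2,5) → (3,5).

yes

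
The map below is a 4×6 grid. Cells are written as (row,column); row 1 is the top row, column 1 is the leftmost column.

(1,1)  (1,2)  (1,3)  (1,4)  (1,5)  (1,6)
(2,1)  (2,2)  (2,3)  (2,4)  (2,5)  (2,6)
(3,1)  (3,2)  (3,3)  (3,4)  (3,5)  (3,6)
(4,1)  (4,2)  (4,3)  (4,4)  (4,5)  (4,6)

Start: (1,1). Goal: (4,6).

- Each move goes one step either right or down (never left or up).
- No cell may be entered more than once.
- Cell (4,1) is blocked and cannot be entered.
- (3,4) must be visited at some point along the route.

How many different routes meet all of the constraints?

A right/down-only route from (1,1) to (4,6) makes exactly 3 down-moves and 5 right-moves in some order.
With no other constraints that would be C(8,3) = 56 routes.
Split at (3,4) and multiply the segment counts (each segment already excludes blocked cells): (1,1)→(3,4): 10; (3,4)→(4,6): 3; product = 30.
That gives 30 routes.

30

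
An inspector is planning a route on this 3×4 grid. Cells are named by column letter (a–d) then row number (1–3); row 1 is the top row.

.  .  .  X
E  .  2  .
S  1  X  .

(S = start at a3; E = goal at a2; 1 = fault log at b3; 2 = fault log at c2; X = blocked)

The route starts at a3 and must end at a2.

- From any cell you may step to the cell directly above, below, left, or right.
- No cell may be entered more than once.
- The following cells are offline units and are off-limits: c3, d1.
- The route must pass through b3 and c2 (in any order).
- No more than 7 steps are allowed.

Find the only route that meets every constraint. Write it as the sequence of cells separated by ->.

a3 -> b3 -> b2 -> c2 -> c1 -> b1 -> a1 -> a2

The 7-move cap with required stops at b3, c2 leaves no slack for detours.
Route from a3: right 1 to b3, up 1 to b2, right 1 to c2, up 1 to c1, left 2 to a1, down 1 to a2 — 7 moves in all.
Check: all required cells visited; 7 ≤ 7 moves.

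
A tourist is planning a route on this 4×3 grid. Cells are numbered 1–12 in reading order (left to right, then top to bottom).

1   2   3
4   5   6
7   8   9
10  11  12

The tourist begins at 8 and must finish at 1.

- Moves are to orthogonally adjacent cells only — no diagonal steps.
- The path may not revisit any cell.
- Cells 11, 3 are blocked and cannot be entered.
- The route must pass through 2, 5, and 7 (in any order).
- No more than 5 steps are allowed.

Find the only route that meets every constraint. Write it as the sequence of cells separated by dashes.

8 - 7 - 4 - 5 - 2 - 1

The 5-move cap with required stops at 2, 5, 7 leaves no slack for detours.
Route from 8: left to 7, up to 4, right to 5, up to 2, left to 1 — 5 moves in all.
Check: all required cells visited; 5 ≤ 5 moves.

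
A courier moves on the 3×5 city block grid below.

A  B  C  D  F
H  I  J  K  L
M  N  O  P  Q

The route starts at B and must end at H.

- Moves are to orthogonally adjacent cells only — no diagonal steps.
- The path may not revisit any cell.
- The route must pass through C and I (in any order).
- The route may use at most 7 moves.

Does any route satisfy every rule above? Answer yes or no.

yes

One route that works: B → C → J → I → H.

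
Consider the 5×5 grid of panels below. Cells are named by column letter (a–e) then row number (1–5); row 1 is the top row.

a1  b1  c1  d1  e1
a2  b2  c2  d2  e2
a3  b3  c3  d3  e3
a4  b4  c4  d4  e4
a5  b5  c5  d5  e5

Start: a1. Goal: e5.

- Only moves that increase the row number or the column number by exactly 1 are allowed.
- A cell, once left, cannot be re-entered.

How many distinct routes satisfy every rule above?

70

A right/down-only route from a1 to e5 makes exactly 4 down-moves and 4 right-moves in some order.
With no other constraints that would be C(8,4) = 70 routes.
That gives 70 routes.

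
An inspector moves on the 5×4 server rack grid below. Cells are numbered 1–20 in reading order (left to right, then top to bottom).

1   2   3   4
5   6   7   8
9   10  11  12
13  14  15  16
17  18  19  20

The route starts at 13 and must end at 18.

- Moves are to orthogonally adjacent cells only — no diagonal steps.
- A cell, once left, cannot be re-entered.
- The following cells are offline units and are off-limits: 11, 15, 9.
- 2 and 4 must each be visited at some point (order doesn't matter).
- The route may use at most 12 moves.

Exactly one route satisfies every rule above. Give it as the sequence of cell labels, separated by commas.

13, 14, 10, 6, 2, 3, 4, 8, 12, 16, 20, 19, 18

The budget equals the shortest possible length, so every move has to be on a shortest route through the required cells.
Route from 13: right to 14, 3× up (reaching 2), 2× right (reaching 4), 4× down (reaching 20), 2× left (reaching 18) — 12 moves in all.
Check: all required cells visited; 12 ≤ 12 moves.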